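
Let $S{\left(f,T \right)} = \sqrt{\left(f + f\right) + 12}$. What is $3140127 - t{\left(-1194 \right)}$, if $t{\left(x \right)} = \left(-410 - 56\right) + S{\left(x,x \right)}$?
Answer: $3140593 - 6 i \sqrt{66} \approx 3.1406 \cdot 10^{6} - 48.744 i$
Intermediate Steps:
$S{\left(f,T \right)} = \sqrt{12 + 2 f}$ ($S{\left(f,T \right)} = \sqrt{2 f + 12} = \sqrt{12 + 2 f}$)
$t{\left(x \right)} = -466 + \sqrt{12 + 2 x}$ ($t{\left(x \right)} = \left(-410 - 56\right) + \sqrt{12 + 2 x} = -466 + \sqrt{12 + 2 x}$)
$3140127 - t{\left(-1194 \right)} = 3140127 - \left(-466 + \sqrt{12 + 2 \left(-1194\right)}\right) = 3140127 - \left(-466 + \sqrt{12 - 2388}\right) = 3140127 - \left(-466 + \sqrt{-2376}\right) = 3140127 - \left(-466 + 6 i \sqrt{66}\right) = 3140127 + \left(466 - 6 i \sqrt{66}\right) = 3140593 - 6 i \sqrt{66}$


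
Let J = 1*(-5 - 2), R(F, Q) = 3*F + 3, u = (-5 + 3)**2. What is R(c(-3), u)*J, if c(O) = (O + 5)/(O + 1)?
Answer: 0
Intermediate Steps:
u = 4 (u = (-2)**2 = 4)
c(O) = (5 + O)/(1 + O)
R(F, Q) = 3 + 3*F
J = -7 (J = 1*(-7) = -7)
R(c(-3), u)*J = (3 + 3*((5 - 3)/(1 - 3)))*(-7) = (3 + 3*(2/(-2)))*(-7) = (3 + 3*(-1/2*2))*(-7) = (3 + 3*(-1))*(-7) = (3 - 3)*(-7) = 0*(-7) = 0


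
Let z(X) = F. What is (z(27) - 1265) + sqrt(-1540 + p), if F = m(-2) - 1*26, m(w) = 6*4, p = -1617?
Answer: -1267 + I*sqrt(3157) ≈ -1267.0 + 56.187*I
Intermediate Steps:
m(w) = 24
F = -2 (F = 24 - 1*26 = 24 - 26 = -2)
z(X) = -2
(z(27) - 1265) + sqrt(-1540 + p) = (-2 - 1265) + sqrt(-1540 - 1617) = -1267 + sqrt(-3157) = -1267 + I*sqrt(3157)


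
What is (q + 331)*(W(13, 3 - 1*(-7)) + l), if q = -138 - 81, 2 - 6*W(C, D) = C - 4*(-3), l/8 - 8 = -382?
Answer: -1006600/3 ≈ -3.3553e+5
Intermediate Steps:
l = -2992 (l = 64 + 8*(-382) = 64 - 3056 = -2992)
W(C, D) = -5/3 - C/6 (W(C, D) = 1/3 - (C - 4*(-3))/6 = 1/3 - (C + 12)/6 = 1/3 - (12 + C)/6 = 1/3 + (-2 - C/6) = -5/3 - C/6)
q = -219
(q + 331)*(W(13, 3 - 1*(-7)) + l) = (-219 + 331)*((-5/3 - 1/6*13) - 2992) = 112*((-5/3 - 13/6) - 2992) = 112*(-23/6 - 2992) = 112*(-17975/6) = -1006600/3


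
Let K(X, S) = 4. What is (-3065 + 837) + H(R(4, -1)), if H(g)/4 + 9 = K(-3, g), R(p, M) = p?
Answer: -2248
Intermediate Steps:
H(g) = -20 (H(g) = -36 + 4*4 = -36 + 16 = -20)
(-3065 + 837) + H(R(4, -1)) = (-3065 + 837) - 20 = -2228 - 20 = -2248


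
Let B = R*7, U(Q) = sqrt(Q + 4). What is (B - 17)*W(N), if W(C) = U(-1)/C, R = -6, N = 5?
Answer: -59*sqrt(3)/5 ≈ -20.438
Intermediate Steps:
U(Q) = sqrt(4 + Q)
B = -42 (B = -6*7 = -42)
W(C) = sqrt(3)/C (W(C) = sqrt(4 - 1)/C = sqrt(3)/C)
(B - 17)*W(N) = (-42 - 17)*(sqrt(3)/5) = -59*sqrt(3)/5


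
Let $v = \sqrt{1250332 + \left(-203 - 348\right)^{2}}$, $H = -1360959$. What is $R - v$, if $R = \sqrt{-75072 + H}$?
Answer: $- \sqrt{1553933} + 3 i \sqrt{159559} \approx -1246.6 + 1198.3 i$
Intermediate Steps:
$R = 3 i \sqrt{159559}$ ($R = \sqrt{-75072 - 1360959} = \sqrt{-1436031} = 3 i \sqrt{159559} \approx 1198.3 i$)
$v = \sqrt{1553933}$ ($v = \sqrt{1250332 + \left(-551\right)^{2}} = \sqrt{1250332 + 303601} = \sqrt{1553933} \approx 1246.6$)
$R - v = 3 i \sqrt{159559} - \sqrt{1553933} = - \sqrt{1553933} + 3 i \sqrt{159559}$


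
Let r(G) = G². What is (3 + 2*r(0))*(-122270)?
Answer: -366810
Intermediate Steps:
(3 + 2*r(0))*(-122270) = (3 + 2*0²)*(-122270) = (3 + 2*0)*(-122270) = (3 + 0)*(-122270) = 3*(-122270) = -366810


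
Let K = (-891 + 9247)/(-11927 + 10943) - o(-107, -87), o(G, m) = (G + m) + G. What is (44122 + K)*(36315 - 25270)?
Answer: 120677327605/246 ≈ 4.9056e+8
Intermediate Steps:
o(G, m) = m + 2*G
K = 71957/246 (K = (-891 + 9247)/(-11927 + 10943) - (-87 + 2*(-107)) = 8356/(-984) - (-87 - 214) = 8356*(-1/984) - 1*(-301) = -2089/246 + 301 = 71957/246 ≈ 292.51)
(44122 + K)*(36315 - 25270) = (44122 + 71957/246)*(36315 - 25270) = (10925969/246)*11045 = 120677327605/246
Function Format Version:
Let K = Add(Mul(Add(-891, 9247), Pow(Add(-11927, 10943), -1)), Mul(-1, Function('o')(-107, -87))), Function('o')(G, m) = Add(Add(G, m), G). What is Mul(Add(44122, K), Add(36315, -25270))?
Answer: Rational(120677327605, 246) ≈ 4.9056e+8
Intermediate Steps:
Function('o')(G, m) = Add(m, Mul(2, G))
K = Rational(71957, 246) (K = Add(Mul(Add(-891, 9247), Pow(Add(-11927, 10943), -1)), Mul(-1, Add(-87, Mul(2, -107)))) = Add(Mul(8356, Pow(-984, -1)), Mul(-1, Add(-87, -214))) = Add(Mul(8356, Rational(-1, 984)), Mul(-1, -301)) = Add(Rational(-2089, 246), 301) = Rational(71957, 246) ≈ 292.51)
Mul(Add(44122, K), Add(36315, -25270)) = Mul(Add(44122, Rational(71957, 246)), Add(36315, -25270)) = Mul(Rational(10925969, 246), 11045) = Rational(120677327605, 246)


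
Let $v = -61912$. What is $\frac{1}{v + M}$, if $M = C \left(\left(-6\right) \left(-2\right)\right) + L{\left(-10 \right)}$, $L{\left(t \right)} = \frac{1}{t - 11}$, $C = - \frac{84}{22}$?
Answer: $- \frac{231}{14312267} \approx -1.614 \cdot 10^{-5}$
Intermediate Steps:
$C = - \frac{42}{11}$ ($C = \left(-84\right) \frac{1}{22} = - \frac{42}{11} \approx -3.8182$)
$L{\left(t \right)} = \frac{1}{-11 + t}$
$M = - \frac{10595}{231}$ ($M = - \frac{42 \left(\left(-6\right) \left(-2\right)\right)}{11} + \frac{1}{-11 - 10} = \left(- \frac{42}{11}\right) 12 + \frac{1}{-21} = - \frac{504}{11} - \frac{1}{21} = - \frac{10595}{231} \approx -45.866$)
$\frac{1}{v + M} = \frac{1}{-61912 - \frac{10595}{231}} = \frac{1}{- \frac{14312267}{231}} = - \frac{231}{14312267}$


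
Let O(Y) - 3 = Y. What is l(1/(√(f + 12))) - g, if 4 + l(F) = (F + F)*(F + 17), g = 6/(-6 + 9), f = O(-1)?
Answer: -41/7 + 17*√14/7 ≈ 3.2297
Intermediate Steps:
O(Y) = 3 + Y
f = 2 (f = 3 - 1 = 2)
g = 2 (g = 6/3 = 6*(⅓) = 2)
l(F) = -4 + 2*F*(17 + F) (l(F) = -4 + (F + F)*(F + 17) = -4 + (2*F)*(17 + F) = -4 + 2*F*(17 + F))
l(1/(√(f + 12))) - g = (-4 + 2*(1/(√(2 + 12)))² + 34/(√(2 + 12))) - 1*2 = (-4 + 2*(1/(√14))² + 34/(√14)) - 2 = (-4 + 2*(√14/14)² + 34*(√14/14)) - 2 = (-4 + 2*(1/14) + 17*√14/7) - 2 = (-4 + ⅐ + 17*√14/7) - 2 = (-27/7 + 17*√14/7) - 2 = -41/7 + 17*√14/7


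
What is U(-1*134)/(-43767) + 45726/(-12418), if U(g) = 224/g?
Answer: -67042514299/18207203301 ≈ -3.6822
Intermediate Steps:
U(-1*134)/(-43767) + 45726/(-12418) = (224/((-1*134)))/(-43767) + 45726/(-12418) = (224/(-134))*(-1/43767) + 45726*(-1/12418) = (224*(-1/134))*(-1/43767) - 22863/6209 = -112/67*(-1/43767) - 22863/6209 = 112/2932389 - 22863/6209 = -67042514299/18207203301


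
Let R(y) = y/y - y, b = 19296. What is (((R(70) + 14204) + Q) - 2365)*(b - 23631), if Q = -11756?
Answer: -60690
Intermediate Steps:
R(y) = 1 - y
(((R(70) + 14204) + Q) - 2365)*(b - 23631) = ((((1 - 1*70) + 14204) - 11756) - 2365)*(19296 - 23631) = ((((1 - 70) + 14204) - 11756) - 2365)*(-4335) = (((-69 + 14204) - 11756) - 2365)*(-4335) = ((14135 - 11756) - 2365)*(-4335) = (2379 - 2365)*(-4335) = 14*(-4335) = -60690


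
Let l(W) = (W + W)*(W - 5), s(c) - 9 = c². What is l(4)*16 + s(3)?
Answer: -110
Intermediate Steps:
s(c) = 9 + c²
l(W) = 2*W*(-5 + W) (l(W) = (2*W)*(-5 + W) = 2*W*(-5 + W))
l(4)*16 + s(3) = (2*4*(-5 + 4))*16 + (9 + 3²) = (2*4*(-1))*16 + (9 + 9) = -8*16 + 18 = -128 + 18 = -110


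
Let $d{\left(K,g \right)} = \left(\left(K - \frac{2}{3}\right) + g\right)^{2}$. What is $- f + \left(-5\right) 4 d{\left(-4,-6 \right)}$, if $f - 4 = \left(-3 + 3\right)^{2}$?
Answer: $- \frac{20516}{9} \approx -2279.6$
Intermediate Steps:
$f = 4$ ($f = 4 + \left(-3 + 3\right)^{2} = 4 + 0^{2} = 4 + 0 = 4$)
$d{\left(K,g \right)} = \left(- \frac{2}{3} + K + g\right)^{2}$ ($d{\left(K,g \right)} = \left(\left(K - \frac{2}{3}\right) + g\right)^{2} = \left(\left(- \frac{2}{3} + K\right) + g\right)^{2} = \left(- \frac{2}{3} + K + g\right)^{2}$)
$- f + \left(-5\right) 4 d{\left(-4,-6 \right)} = \left(-1\right) 4 + \left(-5\right) 4 \frac{\left(-2 + 3 \left(-4\right) + 3 \left(-6\right)\right)^{2}}{9} = -4 - 20 \frac{\left(-2 - 12 - 18\right)^{2}}{9} = -4 - 20 \frac{\left(-32\right)^{2}}{9} = -4 - 20 \cdot \frac{1}{9} \cdot 1024 = -4 - \frac{20480}{9} = - \frac{20516}{9}$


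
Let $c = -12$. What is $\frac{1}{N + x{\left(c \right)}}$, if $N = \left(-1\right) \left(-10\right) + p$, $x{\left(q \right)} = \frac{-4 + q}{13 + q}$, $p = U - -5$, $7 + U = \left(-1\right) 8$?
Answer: $- \frac{1}{16} \approx -0.0625$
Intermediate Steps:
$U = -15$ ($U = -7 - 8 = -15$)
$p = -10$ ($p = -15 - -5 = -15 + 5 = -10$)
$x{\left(q \right)} = \frac{-4 + q}{13 + q}$
$N = 0$ ($N = \left(-1\right) \left(-10\right) - 10 = 10 - 10 = 0$)
$\frac{1}{N + x{\left(c \right)}} = \frac{1}{0 + \frac{-4 - 12}{13 - 12}} = \frac{1}{0 + 1^{-1} \left(-16\right)} = \frac{1}{0 + 1 \left(-16\right)} = \frac{1}{0 - 16} = \frac{1}{-16} = - \frac{1}{16}$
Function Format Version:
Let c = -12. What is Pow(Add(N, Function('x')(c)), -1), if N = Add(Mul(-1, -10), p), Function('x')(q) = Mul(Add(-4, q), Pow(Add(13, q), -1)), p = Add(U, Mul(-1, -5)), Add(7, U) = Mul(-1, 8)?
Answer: Rational(-1, 16) ≈ -0.062500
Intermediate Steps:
U = -15 (U = Add(-7, Mul(-1, 8)) = Add(-7, -8) = -15)
p = -10 (p = Add(-15, Mul(-1, -5)) = Add(-15, 5) = -10)
Function('x')(q) = Mul(Pow(Add(13, q), -1), Add(-4, q))
N = 0 (N = Add(Mul(-1, -10), -10) = Add(10, -10) = 0)
Pow(Add(N, Function('x')(c)), -1) = Pow(Add(0, Mul(Pow(Add(13, -12), -1), Add(-4, -12))), -1) = Pow(Add(0, Mul(Pow(1, -1), -16)), -1) = Pow(Add(0, Mul(1, -16)), -1) = Pow(Add(0, -16), -1) = Pow(-16, -1) = Rational(-1, 16)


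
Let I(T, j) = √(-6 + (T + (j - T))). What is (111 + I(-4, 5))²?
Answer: (111 + I)² ≈ 12320.0 + 222.0*I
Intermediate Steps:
I(T, j) = √(-6 + j)
(111 + I(-4, 5))² = (111 + √(-6 + 5))² = (111 + √(-1))² = (111 + I)²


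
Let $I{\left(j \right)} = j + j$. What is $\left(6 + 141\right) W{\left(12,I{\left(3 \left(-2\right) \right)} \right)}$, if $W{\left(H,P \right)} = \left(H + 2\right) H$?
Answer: $24696$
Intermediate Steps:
$I{\left(j \right)} = 2 j$
$W{\left(H,P \right)} = H \left(2 + H\right)$ ($W{\left(H,P \right)} = \left(2 + H\right) H = H \left(2 + H\right)$)
$\left(6 + 141\right) W{\left(12,I{\left(3 \left(-2\right) \right)} \right)} = \left(6 + 141\right) 12 \left(2 + 12\right) = 147 \cdot 12 \cdot 14 = 147 \cdot 168 = 24696$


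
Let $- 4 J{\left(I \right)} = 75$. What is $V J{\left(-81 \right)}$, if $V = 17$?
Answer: $- \frac{1275}{4} \approx -318.75$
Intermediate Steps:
$J{\left(I \right)} = - \frac{75}{4}$ ($J{\left(I \right)} = \left(- \frac{1}{4}\right) 75 = - \frac{75}{4}$)
$V J{\left(-81 \right)} = 17 \left(- \frac{75}{4}\right) = - \frac{1275}{4}$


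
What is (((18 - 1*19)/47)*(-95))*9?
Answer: 855/47 ≈ 18.191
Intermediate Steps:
(((18 - 1*19)/47)*(-95))*9 = (((18 - 19)*(1/47))*(-95))*9 = (-1*1/47*(-95))*9 = -1/47*(-95)*9 = (95/47)*9 = 855/47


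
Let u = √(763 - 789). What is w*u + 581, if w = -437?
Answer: 581 - 437*I*√26 ≈ 581.0 - 2228.3*I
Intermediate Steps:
u = I*√26 (u = √(-26) = I*√26 ≈ 5.099*I)
w*u + 581 = -437*I*√26 + 581 = 581 - 437*I*√26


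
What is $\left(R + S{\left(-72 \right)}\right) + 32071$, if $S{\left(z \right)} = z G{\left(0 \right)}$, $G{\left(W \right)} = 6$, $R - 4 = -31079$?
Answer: $564$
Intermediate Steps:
$R = -31075$ ($R = 4 - 31079 = -31075$)
$S{\left(z \right)} = 6 z$ ($S{\left(z \right)} = z 6 = 6 z$)
$\left(R + S{\left(-72 \right)}\right) + 32071 = \left(-31075 + 6 \left(-72\right)\right) + 32071 = \left(-31075 - 432\right) + 32071 = -31507 + 32071 = 564$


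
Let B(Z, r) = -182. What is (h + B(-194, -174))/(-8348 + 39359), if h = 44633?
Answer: 14817/10337 ≈ 1.4334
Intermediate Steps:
(h + B(-194, -174))/(-8348 + 39359) = (44633 - 182)/(-8348 + 39359) = 44451/31011 = 44451*(1/31011) = 14817/10337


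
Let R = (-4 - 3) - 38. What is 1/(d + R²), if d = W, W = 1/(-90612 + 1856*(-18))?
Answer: 124020/251140499 ≈ 0.00049383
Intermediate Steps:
R = -45 (R = -7 - 38 = -45)
W = -1/124020 (W = 1/(-90612 - 33408) = 1/(-124020) = -1/124020 ≈ -8.0632e-6)
d = -1/124020 ≈ -8.0632e-6
1/(d + R²) = 1/(-1/124020 + (-45)²) = 1/(-1/124020 + 2025) = 1/(251140499/124020) = 124020/251140499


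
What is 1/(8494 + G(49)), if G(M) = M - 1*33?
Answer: 1/8510 ≈ 0.00011751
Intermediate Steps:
G(M) = -33 + M (G(M) = M - 33 = -33 + M)
1/(8494 + G(49)) = 1/(8494 + (-33 + 49)) = 1/(8494 + 16) = 1/8510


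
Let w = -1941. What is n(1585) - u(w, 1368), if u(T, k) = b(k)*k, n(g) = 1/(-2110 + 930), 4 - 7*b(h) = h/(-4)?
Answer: -558527047/8260 ≈ -67618.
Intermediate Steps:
b(h) = 4/7 + h/28 (b(h) = 4/7 - h/(7*(-4)) = 4/7 - h*(-1)/(7*4) = 4/7 - (-1)*h/28 = 4/7 + h/28)
n(g) = -1/1180 (n(g) = 1/(-1180) = -1/1180)
u(T, k) = k*(4/7 + k/28) (u(T, k) = (4/7 + k/28)*k = k*(4/7 + k/28))
n(1585) - u(w, 1368) = -1/1180 - 1368*(16 + 1368)/28 = -1/1180 - 1368*1384/28 = -1/1180 - 1*473328/7 = -1/1180 - 473328/7 = -558527047/8260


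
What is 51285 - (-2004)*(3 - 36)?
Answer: -14847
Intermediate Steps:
51285 - (-2004)*(3 - 36) = 51285 - (-2004)*(-33) = 51285 - 1*66132 = 51285 - 66132 = -14847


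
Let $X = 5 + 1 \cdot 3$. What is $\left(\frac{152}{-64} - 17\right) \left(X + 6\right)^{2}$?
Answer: $- \frac{7595}{2} \approx -3797.5$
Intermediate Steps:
$X = 8$ ($X = 5 + 3 = 8$)
$\left(\frac{152}{-64} - 17\right) \left(X + 6\right)^{2} = \left(\frac{152}{-64} - 17\right) \left(8 + 6\right)^{2} = \left(152 \left(- \frac{1}{64}\right) - 17\right) 14^{2} = \left(- \frac{19}{8} - 17\right) 196 = \left(- \frac{155}{8}\right) 196 = - \frac{7595}{2}$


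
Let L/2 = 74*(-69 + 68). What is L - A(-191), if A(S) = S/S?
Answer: -149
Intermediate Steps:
L = -148 (L = 2*(74*(-69 + 68)) = 2*(74*(-1)) = 2*(-74) = -148)
A(S) = 1
L - A(-191) = -148 - 1*1 = -148 - 1 = -149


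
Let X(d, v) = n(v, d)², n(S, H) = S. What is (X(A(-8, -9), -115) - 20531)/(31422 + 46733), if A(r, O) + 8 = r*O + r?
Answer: -7306/78155 ≈ -0.093481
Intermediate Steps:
A(r, O) = -8 + r + O*r (A(r, O) = -8 + (r*O + r) = -8 + (O*r + r) = -8 + (r + O*r) = -8 + r + O*r)
X(d, v) = v²
(X(A(-8, -9), -115) - 20531)/(31422 + 46733) = ((-115)² - 20531)/(31422 + 46733) = (13225 - 20531)/78155 = -7306*1/78155 = -7306/78155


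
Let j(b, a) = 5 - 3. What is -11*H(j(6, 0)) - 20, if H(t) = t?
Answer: -42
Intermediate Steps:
j(b, a) = 2
-11*H(j(6, 0)) - 20 = -11*2 - 20 = -22 - 20 = -42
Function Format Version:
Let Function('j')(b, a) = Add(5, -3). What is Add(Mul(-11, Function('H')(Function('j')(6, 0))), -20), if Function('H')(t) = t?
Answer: -42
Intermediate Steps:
Function('j')(b, a) = 2
Add(Mul(-11, Function('H')(Function('j')(6, 0))), -20) = Add(Mul(-11, 2), -20) = Add(-22, -20) = -42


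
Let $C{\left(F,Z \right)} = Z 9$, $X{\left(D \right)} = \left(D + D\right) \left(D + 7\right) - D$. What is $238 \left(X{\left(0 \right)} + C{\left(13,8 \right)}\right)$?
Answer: $17136$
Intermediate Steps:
$X{\left(D \right)} = - D + 2 D \left(7 + D\right)$ ($X{\left(D \right)} = 2 D \left(7 + D\right) - D = - D + 2 D \left(7 + D\right)$)
$C{\left(F,Z \right)} = 9 Z$
$238 \left(X{\left(0 \right)} + C{\left(13,8 \right)}\right) = 238 \left(0 \left(13 + 2 \cdot 0\right) + 9 \cdot 8\right) = 238 \left(0 \left(13 + 0\right) + 72\right) = 238 \left(0 \cdot 13 + 72\right) = 238 \left(0 + 72\right) = 238 \cdot 72 = 17136$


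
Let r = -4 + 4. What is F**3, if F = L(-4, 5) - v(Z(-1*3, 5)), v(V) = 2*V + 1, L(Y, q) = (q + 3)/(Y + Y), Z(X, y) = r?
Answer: -8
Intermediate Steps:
r = 0
Z(X, y) = 0
L(Y, q) = (3 + q)/(2*Y) (L(Y, q) = (3 + q)/((2*Y)) = (3 + q)*(1/(2*Y)) = (3 + q)/(2*Y))
v(V) = 1 + 2*V
F = -2 (F = (1/2)*(3 + 5)/(-4) - (1 + 2*0) = (1/2)*(-1/4)*8 - (1 + 0) = -1 - 1*1 = -1 - 1 = -2)
F**3 = (-2)**3 = -8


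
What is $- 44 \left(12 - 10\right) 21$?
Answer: $-1848$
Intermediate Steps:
$- 44 \left(12 - 10\right) 21 = \left(-44\right) 2 \cdot 21 = \left(-88\right) 21 = -1848$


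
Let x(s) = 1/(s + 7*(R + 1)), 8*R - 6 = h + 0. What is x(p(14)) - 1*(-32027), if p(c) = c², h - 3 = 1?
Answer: 27126873/847 ≈ 32027.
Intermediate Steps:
h = 4 (h = 3 + 1 = 4)
R = 5/4 (R = ¾ + (4 + 0)/8 = ¾ + (⅛)*4 = ¾ + ½ = 5/4 ≈ 1.2500)
x(s) = 1/(63/4 + s) (x(s) = 1/(s + 7*(5/4 + 1)) = 1/(s + 7*(9/4)) = 1/(s + 63/4) = 1/(63/4 + s))
x(p(14)) - 1*(-32027) = 4/(63 + 4*14²) - 1*(-32027) = 4/(63 + 4*196) + 32027 = 4/(63 + 784) + 32027 = 4/847 + 32027 = 27126873/847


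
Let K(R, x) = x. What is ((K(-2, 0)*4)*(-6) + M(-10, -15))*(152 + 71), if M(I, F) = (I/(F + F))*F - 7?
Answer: -2676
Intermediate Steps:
M(I, F) = -7 + I/2 (M(I, F) = (I/((2*F)))*F - 7 = ((1/(2*F))*I)*F - 7 = (I/(2*F))*F - 7 = I/2 - 7 = -7 + I/2)
((K(-2, 0)*4)*(-6) + M(-10, -15))*(152 + 71) = ((0*4)*(-6) + (-7 + (1/2)*(-10)))*(152 + 71) = (0*(-6) + (-7 - 5))*223 = (0 - 12)*223 = -12*223 = -2676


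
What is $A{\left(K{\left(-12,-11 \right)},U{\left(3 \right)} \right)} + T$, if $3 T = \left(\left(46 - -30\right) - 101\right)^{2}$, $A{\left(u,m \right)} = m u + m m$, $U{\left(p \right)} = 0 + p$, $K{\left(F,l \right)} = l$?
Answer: $\frac{553}{3} \approx 184.33$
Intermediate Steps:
$U{\left(p \right)} = p$
$A{\left(u,m \right)} = m^{2} + m u$ ($A{\left(u,m \right)} = m u + m^{2} = m^{2} + m u$)
$T = \frac{625}{3}$ ($T = \frac{\left(\left(46 - -30\right) - 101\right)^{2}}{3} = \frac{\left(\left(46 + 30\right) - 101\right)^{2}}{3} = \frac{\left(76 - 101\right)^{2}}{3} = \frac{\left(-25\right)^{2}}{3} = \frac{1}{3} \cdot 625 = \frac{625}{3} \approx 208.33$)
$A{\left(K{\left(-12,-11 \right)},U{\left(3 \right)} \right)} + T = 3 \left(3 - 11\right) + \frac{625}{3} = 3 \left(-8\right) + \frac{625}{3} = -24 + \frac{625}{3} = \frac{553}{3}$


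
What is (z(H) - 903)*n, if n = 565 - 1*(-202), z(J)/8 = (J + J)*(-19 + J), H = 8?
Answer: -1772537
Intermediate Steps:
z(J) = 16*J*(-19 + J) (z(J) = 8*((J + J)*(-19 + J)) = 8*((2*J)*(-19 + J)) = 8*(2*J*(-19 + J)) = 16*J*(-19 + J))
n = 767 (n = 565 + 202 = 767)
(z(H) - 903)*n = (16*8*(-19 + 8) - 903)*767 = (16*8*(-11) - 903)*767 = (-1408 - 903)*767 = -2311*767 = -1772537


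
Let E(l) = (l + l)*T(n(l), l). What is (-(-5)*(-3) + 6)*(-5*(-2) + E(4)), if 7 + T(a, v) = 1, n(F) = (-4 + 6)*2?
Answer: 342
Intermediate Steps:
n(F) = 4 (n(F) = 2*2 = 4)
T(a, v) = -6 (T(a, v) = -7 + 1 = -6)
E(l) = -12*l (E(l) = (l + l)*(-6) = (2*l)*(-6) = -12*l)
(-(-5)*(-3) + 6)*(-5*(-2) + E(4)) = (-(-5)*(-3) + 6)*(-5*(-2) - 12*4) = (-5*3 + 6)*(10 - 48) = (-15 + 6)*(-38) = -9*(-38) = 342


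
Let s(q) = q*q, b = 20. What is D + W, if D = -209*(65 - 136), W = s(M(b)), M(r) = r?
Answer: 15239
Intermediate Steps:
s(q) = q**2
W = 400 (W = 20**2 = 400)
D = 14839 (D = -209*(-71) = 14839)
D + W = 14839 + 400 = 15239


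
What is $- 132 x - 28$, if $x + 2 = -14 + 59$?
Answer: $-5704$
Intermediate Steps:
$x = 43$ ($x = -2 + \left(-14 + 59\right) = -2 + 45 = 43$)
$- 132 x - 28 = \left(-132\right) 43 - 28 = -5676 - 28 = -5704$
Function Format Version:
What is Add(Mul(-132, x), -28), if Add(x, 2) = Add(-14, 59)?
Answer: -5704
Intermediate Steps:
x = 43 (x = Add(-2, Add(-14, 59)) = Add(-2, 45) = 43)
Add(Mul(-132, x), -28) = Add(Mul(-132, 43), -28) = Add(-5676, -28) = -5704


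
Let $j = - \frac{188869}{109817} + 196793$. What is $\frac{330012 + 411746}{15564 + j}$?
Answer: $\frac{40728819143}{11660109900} \approx 3.493$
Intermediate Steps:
$j = \frac{21611028012}{109817}$ ($j = \left(-188869\right) \frac{1}{109817} + 196793 = - \frac{188869}{109817} + 196793 = \frac{21611028012}{109817} \approx 1.9679 \cdot 10^{5}$)
$\frac{330012 + 411746}{15564 + j} = \frac{330012 + 411746}{15564 + \frac{21611028012}{109817}} = \frac{741758}{\frac{23320219800}{109817}} = 741758 \cdot \frac{109817}{23320219800} = \frac{40728819143}{11660109900}$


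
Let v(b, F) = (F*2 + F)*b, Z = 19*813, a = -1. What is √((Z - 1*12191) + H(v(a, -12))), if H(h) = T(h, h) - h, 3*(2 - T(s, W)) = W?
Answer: √3210 ≈ 56.657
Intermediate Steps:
T(s, W) = 2 - W/3
Z = 15447
v(b, F) = 3*F*b (v(b, F) = (2*F + F)*b = (3*F)*b = 3*F*b)
H(h) = 2 - 4*h/3 (H(h) = (2 - h/3) - h = 2 - 4*h/3)
√((Z - 1*12191) + H(v(a, -12))) = √((15447 - 1*12191) + (2 - 4*(-12)*(-1))) = √((15447 - 12191) + (2 - 4/3*36)) = √(3256 + (2 - 48)) = √(3256 - 46) = √3210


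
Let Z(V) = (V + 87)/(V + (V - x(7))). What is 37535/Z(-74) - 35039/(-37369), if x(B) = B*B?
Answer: -276320691248/485797 ≈ -5.6880e+5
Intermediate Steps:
x(B) = B²
Z(V) = (87 + V)/(-49 + 2*V) (Z(V) = (V + 87)/(V + (V - 1*7²)) = (87 + V)/(V + (V - 1*49)) = (87 + V)/(V + (V - 49)) = (87 + V)/(V + (-49 + V)) = (87 + V)/(-49 + 2*V))
37535/Z(-74) - 35039/(-37369) = 37535/(((87 - 74)/(-49 + 2*(-74)))) - 35039/(-37369) = 37535/((13/(-49 - 148))) - 35039*(-1/37369) = 37535/((13/(-197))) + 35039/37369 = 37535/((-1/197*13)) + 35039/37369 = 37535/(-13/197) + 35039/37369 = 37535*(-197/13) + 35039/37369 = -7394395/13 + 35039/37369 = -276320691248/485797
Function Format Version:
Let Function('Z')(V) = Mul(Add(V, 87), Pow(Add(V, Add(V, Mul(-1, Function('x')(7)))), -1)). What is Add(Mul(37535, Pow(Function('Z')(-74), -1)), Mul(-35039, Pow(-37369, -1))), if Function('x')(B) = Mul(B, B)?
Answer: Rational(-276320691248, 485797) ≈ -5.6880e+5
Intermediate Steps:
Function('x')(B) = Pow(B, 2)
Function('Z')(V) = Mul(Pow(Add(-49, Mul(2, V)), -1), Add(87, V)) (Function('Z')(V) = Mul(Add(V, 87), Pow(Add(V, Add(V, Mul(-1, Pow(7, 2)))), -1)) = Mul(Add(87, V), Pow(Add(V, Add(V, Mul(-1, 49))), -1)) = Mul(Add(87, V), Pow(Add(V, Add(V, -49)), -1)) = Mul(Add(87, V), Pow(Add(V, Add(-49, V)), -1)) = Mul(Add(87, V), Pow(Add(-49, Mul(2, V)), -1)) = Mul(Pow(Add(-49, Mul(2, V)), -1), Add(87, V)))
Add(Mul(37535, Pow(Function('Z')(-74), -1)), Mul(-35039, Pow(-37369, -1))) = Add(Mul(37535, Pow(Mul(Pow(Add(-49, Mul(2, -74)), -1), Add(87, -74)), -1)), Mul(-35039, Pow(-37369, -1))) = Add(Mul(37535, Pow(Mul(Pow(Add(-49, -148), -1), 13), -1)), Mul(-35039, Rational(-1, 37369))) = Add(Mul(37535, Pow(Mul(Pow(-197, -1), 13), -1)), Rational(35039, 37369)) = Add(Mul(37535, Pow(Mul(Rational(-1, 197), 13), -1)), Rational(35039, 37369)) = Add(Mul(37535, Pow(Rational(-13, 197), -1)), Rational(35039, 37369)) = Add(Mul(37535, Rational(-197, 13)), Rational(35039, 37369)) = Add(Rational(-7394395, 13), Rational(35039, 37369)) = Rational(-276320691248, 485797)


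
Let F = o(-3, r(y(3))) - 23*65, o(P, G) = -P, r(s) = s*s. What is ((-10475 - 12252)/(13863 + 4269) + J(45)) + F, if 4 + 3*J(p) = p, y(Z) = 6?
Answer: -26827867/18132 ≈ -1479.6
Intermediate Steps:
r(s) = s**2
J(p) = -4/3 + p/3
F = -1492 (F = -1*(-3) - 23*65 = 3 - 1495 = -1492)
((-10475 - 12252)/(13863 + 4269) + J(45)) + F = ((-10475 - 12252)/(13863 + 4269) + (-4/3 + (1/3)*45)) - 1492 = (-22727/18132 + (-4/3 + 15)) - 1492 = (-22727*1/18132 + 41/3) - 1492 = (-22727/18132 + 41/3) - 1492 = 225077/18132 - 1492 = -26827867/18132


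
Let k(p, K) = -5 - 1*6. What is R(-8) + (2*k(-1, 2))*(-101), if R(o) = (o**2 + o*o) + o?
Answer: 2342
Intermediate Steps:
k(p, K) = -11 (k(p, K) = -5 - 6 = -11)
R(o) = o + 2*o**2 (R(o) = (o**2 + o**2) + o = 2*o**2 + o = o + 2*o**2)
R(-8) + (2*k(-1, 2))*(-101) = -8*(1 + 2*(-8)) + (2*(-11))*(-101) = -8*(1 - 16) - 22*(-101) = -8*(-15) + 2222 = 120 + 2222 = 2342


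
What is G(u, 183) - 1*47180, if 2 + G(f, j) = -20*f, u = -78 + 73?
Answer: -47082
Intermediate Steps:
u = -5
G(f, j) = -2 - 20*f
G(u, 183) - 1*47180 = (-2 - 20*(-5)) - 1*47180 = (-2 + 100) - 47180 = 98 - 47180 = -47082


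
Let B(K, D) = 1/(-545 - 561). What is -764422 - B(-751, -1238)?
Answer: -845450731/1106 ≈ -7.6442e+5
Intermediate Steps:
B(K, D) = -1/1106 (B(K, D) = 1/(-1106) = -1/1106)
-764422 - B(-751, -1238) = -764422 - 1*(-1/1106) = -764422 + 1/1106 = -845450731/1106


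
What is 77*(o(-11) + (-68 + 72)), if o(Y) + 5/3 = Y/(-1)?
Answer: 3080/3 ≈ 1026.7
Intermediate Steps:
o(Y) = -5/3 - Y (o(Y) = -5/3 + Y/(-1) = -5/3 + Y*(-1) = -5/3 - Y)
77*(o(-11) + (-68 + 72)) = 77*((-5/3 - 1*(-11)) + (-68 + 72)) = 77*((-5/3 + 11) + 4) = 77*(28/3 + 4) = 77*(40/3) = 3080/3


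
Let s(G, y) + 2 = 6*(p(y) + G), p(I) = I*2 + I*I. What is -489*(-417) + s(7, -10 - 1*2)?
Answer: 204673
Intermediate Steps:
p(I) = I² + 2*I (p(I) = 2*I + I² = I² + 2*I)
s(G, y) = -2 + 6*G + 6*y*(2 + y) (s(G, y) = -2 + 6*(y*(2 + y) + G) = -2 + 6*(G + y*(2 + y)) = -2 + (6*G + 6*y*(2 + y)) = -2 + 6*G + 6*y*(2 + y))
-489*(-417) + s(7, -10 - 1*2) = -489*(-417) + (-2 + 6*7 + 6*(-10 - 1*2)*(2 + (-10 - 1*2))) = 203913 + (-2 + 42 + 6*(-10 - 2)*(2 + (-10 - 2))) = 203913 + (-2 + 42 + 6*(-12)*(2 - 12)) = 203913 + (-2 + 42 + 6*(-12)*(-10)) = 203913 + (-2 + 42 + 720) = 203913 + 760 = 204673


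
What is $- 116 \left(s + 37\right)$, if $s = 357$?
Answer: $-45704$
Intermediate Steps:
$- 116 \left(s + 37\right) = - 116 \left(357 + 37\right) = \left(-116\right) 394 = -45704$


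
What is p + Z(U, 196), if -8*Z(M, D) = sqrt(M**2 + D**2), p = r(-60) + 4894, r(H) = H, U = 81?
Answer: 4834 - sqrt(44977)/8 ≈ 4807.5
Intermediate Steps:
p = 4834 (p = -60 + 4894 = 4834)
Z(M, D) = -sqrt(D**2 + M**2)/8 (Z(M, D) = -sqrt(M**2 + D**2)/8 = -sqrt(D**2 + M**2)/8)
p + Z(U, 196) = 4834 - sqrt(196**2 + 81**2)/8 = 4834 - sqrt(38416 + 6561)/8 = 4834 - sqrt(44977)/8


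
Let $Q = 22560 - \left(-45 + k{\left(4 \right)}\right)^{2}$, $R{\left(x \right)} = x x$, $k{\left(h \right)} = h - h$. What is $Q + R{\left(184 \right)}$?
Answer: $54391$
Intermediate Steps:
$k{\left(h \right)} = 0$
$R{\left(x \right)} = x^{2}$
$Q = 20535$ ($Q = 22560 - \left(-45 + 0\right)^{2} = 22560 - \left(-45\right)^{2} = 22560 - 2025 = 20535$)
$Q + R{\left(184 \right)} = 20535 + 184^{2} = 20535 + 33856 = 54391$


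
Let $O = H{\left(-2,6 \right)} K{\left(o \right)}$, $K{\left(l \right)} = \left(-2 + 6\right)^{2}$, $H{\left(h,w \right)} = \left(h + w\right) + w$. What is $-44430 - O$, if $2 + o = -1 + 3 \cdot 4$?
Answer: $-44590$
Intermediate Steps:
$o = 9$ ($o = -2 + \left(-1 + 3 \cdot 4\right) = -2 + \left(-1 + 12\right) = -2 + 11 = 9$)
$H{\left(h,w \right)} = h + 2 w$
$K{\left(l \right)} = 16$ ($K{\left(l \right)} = 4^{2} = 16$)
$O = 160$ ($O = \left(-2 + 2 \cdot 6\right) 16 = \left(-2 + 12\right) 16 = 10 \cdot 16 = 160$)
$-44430 - O = -44430 - 160 = -44590$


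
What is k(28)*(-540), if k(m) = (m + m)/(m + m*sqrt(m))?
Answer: 40 - 80*sqrt(7) ≈ -171.66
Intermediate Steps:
k(m) = 2*m/(m + m**(3/2)) (k(m) = (2*m)/(m + m**(3/2)) = 2*m/(m + m**(3/2)))
k(28)*(-540) = (2*28/(28 + 28**(3/2)))*(-540) = (2*28/(28 + 56*sqrt(7)))*(-540) = (56/(28 + 56*sqrt(7)))*(-540) = -30240/(28 + 56*sqrt(7))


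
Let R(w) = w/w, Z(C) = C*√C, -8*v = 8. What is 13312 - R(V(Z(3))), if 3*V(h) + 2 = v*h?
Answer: 13311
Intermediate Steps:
v = -1 (v = -⅛*8 = -1)
Z(C) = C^(3/2)
V(h) = -⅔ - h/3 (V(h) = -⅔ + (-h)/3 = -⅔ - h/3)
R(w) = 1
13312 - R(V(Z(3))) = 13312 - 1*1 = 13312 - 1 = 13311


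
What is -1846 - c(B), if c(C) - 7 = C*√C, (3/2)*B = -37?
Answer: -1853 + 74*I*√222/9 ≈ -1853.0 + 122.51*I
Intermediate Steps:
B = -74/3 (B = (⅔)*(-37) = -74/3 ≈ -24.667)
c(C) = 7 + C^(3/2) (c(C) = 7 + C*√C = 7 + C^(3/2))
-1846 - c(B) = -1846 - (7 + (-74/3)^(3/2)) = -1846 - (7 - 74*I*√222/9) = -1846 + (-7 + 74*I*√222/9) = -1853 + 74*I*√222/9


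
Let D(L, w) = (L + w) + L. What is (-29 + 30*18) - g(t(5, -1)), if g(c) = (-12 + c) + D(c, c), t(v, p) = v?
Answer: 503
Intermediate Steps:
D(L, w) = w + 2*L
g(c) = -12 + 4*c (g(c) = (-12 + c) + (c + 2*c) = (-12 + c) + 3*c = -12 + 4*c)
(-29 + 30*18) - g(t(5, -1)) = (-29 + 30*18) - (-12 + 4*5) = (-29 + 540) - (-12 + 20) = 511 - 1*8 = 511 - 8 = 503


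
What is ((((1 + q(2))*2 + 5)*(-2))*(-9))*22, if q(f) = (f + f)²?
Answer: 15444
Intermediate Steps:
q(f) = 4*f² (q(f) = (2*f)² = 4*f²)
((((1 + q(2))*2 + 5)*(-2))*(-9))*22 = ((((1 + 4*2²)*2 + 5)*(-2))*(-9))*22 = ((((1 + 4*4)*2 + 5)*(-2))*(-9))*22 = ((((1 + 16)*2 + 5)*(-2))*(-9))*22 = (((17*2 + 5)*(-2))*(-9))*22 = (((34 + 5)*(-2))*(-9))*22 = ((39*(-2))*(-9))*22 = -78*(-9)*22 = 702*22 = 15444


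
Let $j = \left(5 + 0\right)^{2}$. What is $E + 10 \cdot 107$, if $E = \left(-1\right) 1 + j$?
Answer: $1094$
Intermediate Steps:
$j = 25$ ($j = 5^{2} = 25$)
$E = 24$ ($E = \left(-1\right) 1 + 25 = -1 + 25 = 24$)
$E + 10 \cdot 107 = 24 + 10 \cdot 107 = 24 + 1070 = 1094$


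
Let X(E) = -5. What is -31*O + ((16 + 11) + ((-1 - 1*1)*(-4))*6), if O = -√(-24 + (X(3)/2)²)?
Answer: 75 + 31*I*√71/2 ≈ 75.0 + 130.61*I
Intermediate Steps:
O = -I*√71/2 (O = -√(-24 + (-5/2)²) = -√(-24 + 25/4) = -√(-71/4) = -I*√71/2 ≈ -4.2131*I)
-31*O + ((16 + 11) + ((-1 - 1*1)*(-4))*6) = -(-31)*I*√71/2 + ((16 + 11) + ((-1 - 1*1)*(-4))*6) = 31*I*√71/2 + (27 + ((-1 - 1)*(-4))*6) = 31*I*√71/2 + (27 - 2*(-4)*6) = 31*I*√71/2 + (27 + 8*6) = 31*I*√71/2 + (27 + 48) = 31*I*√71/2 + 75 = 75 + 31*I*√71/2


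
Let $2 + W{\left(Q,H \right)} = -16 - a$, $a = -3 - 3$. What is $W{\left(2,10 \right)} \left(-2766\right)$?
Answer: $33192$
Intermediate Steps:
$a = -6$
$W{\left(Q,H \right)} = -12$ ($W{\left(Q,H \right)} = -2 - 10 = -12$)
$W{\left(2,10 \right)} \left(-2766\right) = \left(-12\right) \left(-2766\right) = 33192$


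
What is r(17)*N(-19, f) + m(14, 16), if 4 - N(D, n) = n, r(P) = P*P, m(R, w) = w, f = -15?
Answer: 5507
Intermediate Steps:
r(P) = P²
N(D, n) = 4 - n
r(17)*N(-19, f) + m(14, 16) = 17²*(4 - 1*(-15)) + 16 = 289*(4 + 15) + 16 = 289*19 + 16 = 5491 + 16 = 5507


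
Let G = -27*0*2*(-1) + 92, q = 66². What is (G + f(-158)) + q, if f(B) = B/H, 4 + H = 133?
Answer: 573634/129 ≈ 4446.8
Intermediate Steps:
H = 129 (H = -4 + 133 = 129)
q = 4356
f(B) = B/129
G = 92 (G = -0*(-1) + 92 = -27*0 + 92 = 0 + 92 = 92)
(G + f(-158)) + q = (92 + (1/129)*(-158)) + 4356 = (92 - 158/129) + 4356 = 11710/129 + 4356 = 573634/129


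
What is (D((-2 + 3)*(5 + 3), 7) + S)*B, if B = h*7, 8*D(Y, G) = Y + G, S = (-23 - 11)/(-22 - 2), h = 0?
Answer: 0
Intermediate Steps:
S = 17/12 (S = -34/(-24) = -34*(-1/24) = 17/12 ≈ 1.4167)
D(Y, G) = G/8 + Y/8 (D(Y, G) = (Y + G)/8 = (G + Y)/8 = G/8 + Y/8)
B = 0 (B = 0*7 = 0)
(D((-2 + 3)*(5 + 3), 7) + S)*B = (((⅛)*7 + ((-2 + 3)*(5 + 3))/8) + 17/12)*0 = ((7/8 + (1*8)/8) + 17/12)*0 = ((7/8 + (⅛)*8) + 17/12)*0 = ((7/8 + 1) + 17/12)*0 = (15/8 + 17/12)*0 = (79/24)*0 = 0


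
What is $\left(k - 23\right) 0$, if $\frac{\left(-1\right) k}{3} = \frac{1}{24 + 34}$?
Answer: $0$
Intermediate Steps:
$k = - \frac{3}{58}$ ($k = - \frac{3}{24 + 34} = - \frac{3}{58} \approx -0.051724$)
$\left(k - 23\right) 0 = \left(- \frac{3}{58} - 23\right) 0 = \left(- \frac{1337}{58}\right) 0 = 0$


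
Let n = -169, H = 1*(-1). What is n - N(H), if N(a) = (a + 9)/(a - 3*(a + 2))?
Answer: -167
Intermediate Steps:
H = -1
N(a) = (9 + a)/(-6 - 2*a) (N(a) = (9 + a)/(a - 3*(2 + a)) = (9 + a)/(a + (-6 - 3*a)) = (9 + a)/(-6 - 2*a))
n - N(H) = -169 - (-9 - 1*(-1))/(2*(3 - 1)) = -169 - (-9 + 1)/(2*2) = -169 - (-8)/(2*2) = -169 - 1*(-2) = -169 + 2 = -167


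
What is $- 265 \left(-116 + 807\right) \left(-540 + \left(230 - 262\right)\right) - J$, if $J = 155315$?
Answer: $104586465$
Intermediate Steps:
$- 265 \left(-116 + 807\right) \left(-540 + \left(230 - 262\right)\right) - J = - 265 \left(-116 + 807\right) \left(-540 + \left(230 - 262\right)\right) - 155315 = - 265 \cdot 691 \left(-540 - 32\right) - 155315 = - 265 \cdot 691 \left(-572\right) - 155315 = \left(-265\right) \left(-395252\right) - 155315 = 104741780 - 155315 = 104586465$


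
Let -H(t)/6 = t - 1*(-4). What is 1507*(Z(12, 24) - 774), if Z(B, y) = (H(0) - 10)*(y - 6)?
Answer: -2088702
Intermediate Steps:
H(t) = -24 - 6*t (H(t) = -6*(t - 1*(-4)) = -6*(t + 4) = -6*(4 + t) = -24 - 6*t)
Z(B, y) = 204 - 34*y (Z(B, y) = ((-24 - 6*0) - 10)*(y - 6) = ((-24 + 0) - 10)*(-6 + y) = (-24 - 10)*(-6 + y) = -34*(-6 + y) = 204 - 34*y)
1507*(Z(12, 24) - 774) = 1507*((204 - 34*24) - 774) = 1507*((204 - 816) - 774) = 1507*(-612 - 774) = 1507*(-1386) = -2088702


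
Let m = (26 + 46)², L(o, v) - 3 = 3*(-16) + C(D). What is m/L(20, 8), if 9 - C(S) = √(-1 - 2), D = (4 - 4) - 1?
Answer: -62208/433 + 1728*I*√3/433 ≈ -143.67 + 6.9122*I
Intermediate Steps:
D = -1 (D = 0 - 1 = -1)
C(S) = 9 - I*√3 (C(S) = 9 - √(-1 - 2) = 9 - √(-3) = 9 - I*√3)
L(o, v) = -36 - I*√3 (L(o, v) = 3 + (3*(-16) + (9 - I*√3)) = 3 + (-48 + (9 - I*√3)) = 3 + (-39 - I*√3) = -36 - I*√3)
m = 5184 (m = 72² = 5184)
m/L(20, 8) = 5184/(-36 - I*√3)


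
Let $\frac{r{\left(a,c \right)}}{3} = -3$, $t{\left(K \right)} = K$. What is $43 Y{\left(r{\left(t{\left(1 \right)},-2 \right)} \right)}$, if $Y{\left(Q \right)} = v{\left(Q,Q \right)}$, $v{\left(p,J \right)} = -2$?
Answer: $-86$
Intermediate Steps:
$r{\left(a,c \right)} = -9$ ($r{\left(a,c \right)} = 3 \left(-3\right) = -9$)
$Y{\left(Q \right)} = -2$
$43 Y{\left(r{\left(t{\left(1 \right)},-2 \right)} \right)} = 43 \left(-2\right) = -86$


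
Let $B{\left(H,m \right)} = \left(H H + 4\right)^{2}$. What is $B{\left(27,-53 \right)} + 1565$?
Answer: $538854$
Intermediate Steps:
$B{\left(H,m \right)} = \left(4 + H^{2}\right)^{2}$ ($B{\left(H,m \right)} = \left(H^{2} + 4\right)^{2} = \left(4 + H^{2}\right)^{2}$)
$B{\left(27,-53 \right)} + 1565 = \left(4 + 27^{2}\right)^{2} + 1565 = \left(4 + 729\right)^{2} + 1565 = 733^{2} + 1565 = 537289 + 1565 = 538854$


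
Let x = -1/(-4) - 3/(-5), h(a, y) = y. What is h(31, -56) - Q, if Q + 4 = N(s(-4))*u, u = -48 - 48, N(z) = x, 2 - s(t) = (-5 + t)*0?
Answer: 148/5 ≈ 29.600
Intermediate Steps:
s(t) = 2 (s(t) = 2 - (-5 + t)*0 = 2 - 1*0 = 2 + 0 = 2)
x = 17/20 (x = -1*(-1/4) - 3*(-1/5) = 1/4 + 3/5 = 17/20 ≈ 0.85000)
N(z) = 17/20
u = -96
Q = -428/5 (Q = -4 + (17/20)*(-96) = -4 - 408/5 = -428/5 ≈ -85.600)
h(31, -56) - Q = -56 - 1*(-428/5) = -56 + 428/5 = 148/5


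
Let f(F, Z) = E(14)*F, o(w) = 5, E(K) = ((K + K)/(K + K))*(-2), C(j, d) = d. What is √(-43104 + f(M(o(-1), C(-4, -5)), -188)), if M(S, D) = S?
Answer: I*√43114 ≈ 207.64*I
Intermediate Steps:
E(K) = -2 (E(K) = ((2*K)/((2*K)))*(-2) = ((2*K)*(1/(2*K)))*(-2) = 1*(-2) = -2)
f(F, Z) = -2*F
√(-43104 + f(M(o(-1), C(-4, -5)), -188)) = √(-43104 - 2*5) = √(-43104 - 10) = √(-43114) = I*√43114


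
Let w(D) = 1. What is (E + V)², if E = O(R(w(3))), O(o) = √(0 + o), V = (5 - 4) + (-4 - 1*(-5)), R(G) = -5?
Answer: (2 + I*√5)² ≈ -1.0 + 8.9443*I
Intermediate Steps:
V = 2 (V = 1 + (-4 + 5) = 1 + 1 = 2)
O(o) = √o
E = I*√5 (E = √(-5) = I*√5 ≈ 2.2361*I)
(E + V)² = (I*√5 + 2)² = (2 + I*√5)²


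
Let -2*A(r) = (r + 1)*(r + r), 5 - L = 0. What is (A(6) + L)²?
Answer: 1369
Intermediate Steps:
L = 5 (L = 5 - 1*0 = 5 + 0 = 5)
A(r) = -r*(1 + r) (A(r) = -(r + 1)*(r + r)/2 = -(1 + r)*2*r/2 = -r*(1 + r))
(A(6) + L)² = (-1*6*(1 + 6) + 5)² = (-1*6*7 + 5)² = (-42 + 5)² = (-37)² = 1369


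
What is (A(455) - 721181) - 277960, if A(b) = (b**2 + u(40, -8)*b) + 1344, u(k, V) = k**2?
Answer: -62772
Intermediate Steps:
A(b) = 1344 + b**2 + 1600*b (A(b) = (b**2 + 40**2*b) + 1344 = (b**2 + 1600*b) + 1344 = 1344 + b**2 + 1600*b)
(A(455) - 721181) - 277960 = ((1344 + 455**2 + 1600*455) - 721181) - 277960 = ((1344 + 207025 + 728000) - 721181) - 277960 = (936369 - 721181) - 277960 = 215188 - 277960 = -62772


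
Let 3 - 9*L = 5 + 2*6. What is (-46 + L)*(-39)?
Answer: 5564/3 ≈ 1854.7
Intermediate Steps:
L = -14/9 (L = 1/3 - (5 + 2*6)/9 = 1/3 - (5 + 12)/9 = 1/3 - 1/9*17 = 1/3 - 17/9 = -14/9 ≈ -1.5556)
(-46 + L)*(-39) = (-46 - 14/9)*(-39) = -428/9*(-39) = 5564/3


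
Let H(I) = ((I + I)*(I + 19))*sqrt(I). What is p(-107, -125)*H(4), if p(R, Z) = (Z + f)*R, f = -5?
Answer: 5118880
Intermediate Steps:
p(R, Z) = R*(-5 + Z) (p(R, Z) = (Z - 5)*R = (-5 + Z)*R = R*(-5 + Z))
H(I) = 2*I**(3/2)*(19 + I) (H(I) = ((2*I)*(19 + I))*sqrt(I) = (2*I*(19 + I))*sqrt(I) = 2*I**(3/2)*(19 + I))
p(-107, -125)*H(4) = (-107*(-5 - 125))*(2*4**(3/2)*(19 + 4)) = (-107*(-130))*(2*8*23) = 13910*368 = 5118880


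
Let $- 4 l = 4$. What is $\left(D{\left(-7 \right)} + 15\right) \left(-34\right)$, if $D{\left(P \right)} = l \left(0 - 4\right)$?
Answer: $-646$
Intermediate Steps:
$l = -1$ ($l = \left(- \frac{1}{4}\right) 4 = -1$)
$D{\left(P \right)} = 4$ ($D{\left(P \right)} = - (0 - 4) = \left(-1\right) \left(-4\right) = 4$)
$\left(D{\left(-7 \right)} + 15\right) \left(-34\right) = \left(4 + 15\right) \left(-34\right) = 19 \left(-34\right) = -646$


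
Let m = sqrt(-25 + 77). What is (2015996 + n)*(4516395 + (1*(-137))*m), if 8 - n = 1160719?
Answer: 3862804897575 - 234348090*sqrt(13) ≈ 3.8620e+12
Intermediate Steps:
n = -1160711 (n = 8 - 1*1160719 = 8 - 1160719 = -1160711)
m = 2*sqrt(13) (m = sqrt(52) = 2*sqrt(13) ≈ 7.2111)
(2015996 + n)*(4516395 + (1*(-137))*m) = (2015996 - 1160711)*(4516395 + (1*(-137))*(2*sqrt(13))) = 855285*(4516395 - 274*sqrt(13)) = 3862804897575 - 234348090*sqrt(13)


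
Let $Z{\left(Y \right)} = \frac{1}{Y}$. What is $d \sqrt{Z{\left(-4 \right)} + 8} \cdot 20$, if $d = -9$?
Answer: $- 90 \sqrt{31} \approx -501.1$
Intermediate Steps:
$d \sqrt{Z{\left(-4 \right)} + 8} \cdot 20 = - 9 \sqrt{\frac{1}{-4} + 8} \cdot 20 = - 9 \sqrt{- \frac{1}{4} + 8} \cdot 20 = - 9 \sqrt{\frac{31}{4}} \cdot 20 = - 9 \frac{\sqrt{31}}{2} \cdot 20 = - \frac{9 \sqrt{31}}{2} \cdot 20 = - 90 \sqrt{31}$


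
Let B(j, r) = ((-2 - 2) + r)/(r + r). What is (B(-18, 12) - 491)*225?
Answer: -110400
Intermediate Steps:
B(j, r) = (-4 + r)/(2*r) (B(j, r) = (-4 + r)/((2*r)) = (-4 + r)*(1/(2*r)) = (-4 + r)/(2*r))
(B(-18, 12) - 491)*225 = ((½)*(-4 + 12)/12 - 491)*225 = ((½)*(1/12)*8 - 491)*225 = (⅓ - 491)*225 = -1472/3*225 = -110400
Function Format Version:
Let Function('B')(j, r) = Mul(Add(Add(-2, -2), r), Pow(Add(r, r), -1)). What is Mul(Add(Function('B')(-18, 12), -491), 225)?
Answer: -110400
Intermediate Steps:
Function('B')(j, r) = Mul(Rational(1, 2), Pow(r, -1), Add(-4, r)) (Function('B')(j, r) = Mul(Add(-4, r), Pow(Mul(2, r), -1)) = Mul(Add(-4, r), Mul(Rational(1, 2), Pow(r, -1))) = Mul(Rational(1, 2), Pow(r, -1), Add(-4, r)))
Mul(Add(Function('B')(-18, 12), -491), 225) = Mul(Add(Mul(Rational(1, 2), Pow(12, -1), Add(-4, 12)), -491), 225) = Mul(Add(Mul(Rational(1, 2), Rational(1, 12), 8), -491), 225) = Mul(Add(Rational(1, 3), -491), 225) = Mul(Rational(-1472, 3), 225) = -110400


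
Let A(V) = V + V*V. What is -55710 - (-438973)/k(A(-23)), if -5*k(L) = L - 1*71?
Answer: -182267/3 ≈ -60756.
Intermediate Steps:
A(V) = V + V²
k(L) = 71/5 - L/5 (k(L) = -(L - 1*71)/5 = -(L - 71)/5 = -(-71 + L)/5 = 71/5 - L/5)
-55710 - (-438973)/k(A(-23)) = -55710 - (-438973)/(71/5 - (-23)*(1 - 23)/5) = -55710 - (-438973)/(71/5 - (-23)*(-22)/5) = -55710 - (-438973)/(71/5 - ⅕*506) = -55710 - (-438973)/(71/5 - 506/5) = -55710 - (-438973)/(-87) = -55710 - (-438973)*(-1)/87 = -55710 - 1*15137/3 = -55710 - 15137/3 = -182267/3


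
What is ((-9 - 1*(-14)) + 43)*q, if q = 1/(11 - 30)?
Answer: -48/19 ≈ -2.5263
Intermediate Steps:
q = -1/19 (q = 1/(-19) = -1/19 ≈ -0.052632)
((-9 - 1*(-14)) + 43)*q = ((-9 - 1*(-14)) + 43)*(-1/19) = ((-9 + 14) + 43)*(-1/19) = (5 + 43)*(-1/19) = 48*(-1/19) = -48/19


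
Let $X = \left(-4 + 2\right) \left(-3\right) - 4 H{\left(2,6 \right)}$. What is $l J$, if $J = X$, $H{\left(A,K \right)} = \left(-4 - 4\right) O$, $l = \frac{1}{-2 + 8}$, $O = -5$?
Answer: $- \frac{77}{3} \approx -25.667$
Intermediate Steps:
$l = \frac{1}{6} \approx 0.16667$
$H{\left(A,K \right)} = 40$ ($H{\left(A,K \right)} = \left(-4 - 4\right) \left(-5\right) = \left(-8\right) \left(-5\right) = 40$)
$X = -154$ ($X = \left(-4 + 2\right) \left(-3\right) - 160 = \left(-2\right) \left(-3\right) - 160 = 6 - 160 = -154$)
$J = -154$
$l J = \frac{1}{6} \left(-154\right) = - \frac{77}{3}$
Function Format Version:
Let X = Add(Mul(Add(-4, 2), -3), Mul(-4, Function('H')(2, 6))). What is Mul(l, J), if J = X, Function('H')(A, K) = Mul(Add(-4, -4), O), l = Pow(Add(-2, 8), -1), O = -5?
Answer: Rational(-77, 3) ≈ -25.667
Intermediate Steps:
l = Rational(1, 6) (l = Pow(6, -1) = Rational(1, 6) ≈ 0.16667)
Function('H')(A, K) = 40 (Function('H')(A, K) = Mul(Add(-4, -4), -5) = Mul(-8, -5) = 40)
X = -154 (X = Add(Mul(Add(-4, 2), -3), Mul(-4, 40)) = Add(Mul(-2, -3), -160) = Add(6, -160) = -154)
J = -154
Mul(l, J) = Mul(Rational(1, 6), -154) = Rational(-77, 3)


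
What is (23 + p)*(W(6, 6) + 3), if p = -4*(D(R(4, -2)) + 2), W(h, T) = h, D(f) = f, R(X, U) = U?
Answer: 207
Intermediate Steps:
p = 0 (p = -4*(-2 + 2) = -4*0 = 0)
(23 + p)*(W(6, 6) + 3) = (23 + 0)*(6 + 3) = 23*9 = 207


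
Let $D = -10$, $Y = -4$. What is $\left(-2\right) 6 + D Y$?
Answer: $28$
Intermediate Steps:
$\left(-2\right) 6 + D Y = \left(-2\right) 6 - -40 = -12 + 40 = 28$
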